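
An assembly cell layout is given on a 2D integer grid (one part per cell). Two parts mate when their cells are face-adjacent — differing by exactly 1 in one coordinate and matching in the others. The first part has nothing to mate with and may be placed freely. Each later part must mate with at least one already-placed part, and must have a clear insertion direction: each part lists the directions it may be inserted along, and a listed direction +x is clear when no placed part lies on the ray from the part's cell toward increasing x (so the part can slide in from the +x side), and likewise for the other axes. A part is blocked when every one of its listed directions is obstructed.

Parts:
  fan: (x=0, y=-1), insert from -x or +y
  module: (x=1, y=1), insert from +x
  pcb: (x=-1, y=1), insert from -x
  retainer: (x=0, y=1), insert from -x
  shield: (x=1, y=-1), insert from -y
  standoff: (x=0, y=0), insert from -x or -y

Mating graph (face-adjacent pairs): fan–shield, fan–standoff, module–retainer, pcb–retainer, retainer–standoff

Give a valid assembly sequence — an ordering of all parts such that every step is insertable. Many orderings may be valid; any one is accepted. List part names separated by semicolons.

1. shield@(1, -1) [-y clear] — {shield}
2. fan@(0, -1) [-x clear] — {fan, shield}
3. standoff@(0, 0) [-x clear] — {fan, shield, standoff}
4. retainer@(0, 1) [-x clear] — {fan, retainer, shield, standoff}
5. module@(1, 1) [+x clear] — {fan, module, retainer, shield, standoff}
6. pcb@(-1, 1) [-x clear] — {fan, module, pcb, retainer, shield, standoff}

shield; fan; standoff; retainer; module; pcb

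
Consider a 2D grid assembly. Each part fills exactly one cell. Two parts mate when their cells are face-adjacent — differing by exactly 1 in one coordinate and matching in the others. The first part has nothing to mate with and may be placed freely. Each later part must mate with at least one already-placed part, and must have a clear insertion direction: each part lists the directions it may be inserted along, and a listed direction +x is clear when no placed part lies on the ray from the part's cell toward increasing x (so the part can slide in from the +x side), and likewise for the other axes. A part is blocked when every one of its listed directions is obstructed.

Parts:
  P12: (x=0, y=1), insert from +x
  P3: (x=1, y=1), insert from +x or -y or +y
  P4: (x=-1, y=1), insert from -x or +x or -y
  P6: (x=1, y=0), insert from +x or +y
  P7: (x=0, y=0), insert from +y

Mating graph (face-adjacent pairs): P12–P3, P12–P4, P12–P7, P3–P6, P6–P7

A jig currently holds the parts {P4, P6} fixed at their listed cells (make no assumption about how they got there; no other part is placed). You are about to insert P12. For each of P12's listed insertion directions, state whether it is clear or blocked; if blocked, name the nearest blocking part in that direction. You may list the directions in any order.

+x: clear

+x: ray from P12(0, 1) has no placed part ⇒ clear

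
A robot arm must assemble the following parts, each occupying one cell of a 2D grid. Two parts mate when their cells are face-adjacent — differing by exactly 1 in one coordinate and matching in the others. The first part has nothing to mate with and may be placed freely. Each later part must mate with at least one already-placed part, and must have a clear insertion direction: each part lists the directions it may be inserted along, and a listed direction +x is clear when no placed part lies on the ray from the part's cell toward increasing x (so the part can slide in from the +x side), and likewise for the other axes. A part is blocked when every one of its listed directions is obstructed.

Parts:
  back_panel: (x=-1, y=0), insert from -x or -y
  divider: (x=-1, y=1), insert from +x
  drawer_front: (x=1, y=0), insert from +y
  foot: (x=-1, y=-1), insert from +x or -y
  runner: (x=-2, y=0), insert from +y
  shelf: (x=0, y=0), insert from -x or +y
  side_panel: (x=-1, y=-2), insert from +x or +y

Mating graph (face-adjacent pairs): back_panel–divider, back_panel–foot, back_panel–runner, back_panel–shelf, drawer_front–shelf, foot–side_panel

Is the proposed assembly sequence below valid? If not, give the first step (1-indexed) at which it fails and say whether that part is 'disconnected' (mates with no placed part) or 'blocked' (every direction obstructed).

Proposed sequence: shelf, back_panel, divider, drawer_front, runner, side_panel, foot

Invalid at step 6 (disconnected)

1. shelf@(0, 0) [-x clear] — {shelf}
2. back_panel@(-1, 0) [-x clear] — {back_panel, shelf}
3. divider@(-1, 1) [+x clear] — {back_panel, divider, shelf}
4. drawer_front@(1, 0) [+y clear] — {back_panel, divider, drawer_front, shelf}
5. runner@(-2, 0) [+y clear] — {back_panel, divider, drawer_front, runner, shelf}
6. side_panel@(-1, -2) — no placed neighbour ⇒ disconnected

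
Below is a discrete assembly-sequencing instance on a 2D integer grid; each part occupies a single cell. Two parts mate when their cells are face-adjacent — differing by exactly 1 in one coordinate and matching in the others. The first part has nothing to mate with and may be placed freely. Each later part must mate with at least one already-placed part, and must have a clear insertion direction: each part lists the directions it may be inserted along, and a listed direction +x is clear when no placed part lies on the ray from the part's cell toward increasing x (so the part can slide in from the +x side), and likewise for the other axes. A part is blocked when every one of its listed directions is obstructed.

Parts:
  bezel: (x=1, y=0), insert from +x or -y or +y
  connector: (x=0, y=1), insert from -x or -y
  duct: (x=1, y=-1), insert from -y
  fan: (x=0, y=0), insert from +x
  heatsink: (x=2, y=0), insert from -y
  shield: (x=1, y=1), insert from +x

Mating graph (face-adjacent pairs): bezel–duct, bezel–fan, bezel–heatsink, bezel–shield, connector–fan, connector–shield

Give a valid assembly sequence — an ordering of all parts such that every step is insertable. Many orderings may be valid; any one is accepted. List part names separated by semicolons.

fan; connector; bezel; shield; duct; heatsink

1. fan@(0, 0) [+x clear] — {fan}
2. connector@(0, 1) [-x clear] — {connector, fan}
3. bezel@(1, 0) [+x clear] — {bezel, connector, fan}
4. shield@(1, 1) [+x clear] — {bezel, connector, fan, shield}
5. duct@(1, -1) [-y clear] — {bezel, connector, duct, fan, shield}
6. heatsink@(2, 0) [-y clear] — {bezel, connector, duct, fan, heatsink, shield}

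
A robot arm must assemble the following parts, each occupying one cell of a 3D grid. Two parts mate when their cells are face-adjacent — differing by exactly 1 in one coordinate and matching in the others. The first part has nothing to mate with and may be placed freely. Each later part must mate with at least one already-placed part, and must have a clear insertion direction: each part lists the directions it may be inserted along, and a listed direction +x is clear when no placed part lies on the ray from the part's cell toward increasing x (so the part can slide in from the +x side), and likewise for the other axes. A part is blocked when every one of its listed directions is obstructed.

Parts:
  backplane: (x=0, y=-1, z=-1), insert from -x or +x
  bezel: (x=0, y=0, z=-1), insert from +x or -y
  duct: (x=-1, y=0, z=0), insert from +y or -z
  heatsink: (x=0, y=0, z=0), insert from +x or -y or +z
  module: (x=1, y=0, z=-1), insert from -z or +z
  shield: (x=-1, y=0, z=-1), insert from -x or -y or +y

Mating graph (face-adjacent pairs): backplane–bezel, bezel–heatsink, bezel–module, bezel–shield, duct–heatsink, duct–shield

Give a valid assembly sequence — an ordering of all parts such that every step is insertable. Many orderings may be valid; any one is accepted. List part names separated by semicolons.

bezel; shield; duct; heatsink; module; backplane

1. bezel@(0, 0, -1) [+x clear] — {bezel}
2. shield@(-1, 0, -1) [-x clear] — {bezel, shield}
3. duct@(-1, 0, 0) [+y clear] — {bezel, duct, shield}
4. heatsink@(0, 0, 0) [+x clear] — {bezel, duct, heatsink, shield}
5. module@(1, 0, -1) [-z clear] — {bezel, duct, heatsink, module, shield}
6. backplane@(0, -1, -1) [-x clear] — {backplane, bezel, duct, heatsink, module, shield}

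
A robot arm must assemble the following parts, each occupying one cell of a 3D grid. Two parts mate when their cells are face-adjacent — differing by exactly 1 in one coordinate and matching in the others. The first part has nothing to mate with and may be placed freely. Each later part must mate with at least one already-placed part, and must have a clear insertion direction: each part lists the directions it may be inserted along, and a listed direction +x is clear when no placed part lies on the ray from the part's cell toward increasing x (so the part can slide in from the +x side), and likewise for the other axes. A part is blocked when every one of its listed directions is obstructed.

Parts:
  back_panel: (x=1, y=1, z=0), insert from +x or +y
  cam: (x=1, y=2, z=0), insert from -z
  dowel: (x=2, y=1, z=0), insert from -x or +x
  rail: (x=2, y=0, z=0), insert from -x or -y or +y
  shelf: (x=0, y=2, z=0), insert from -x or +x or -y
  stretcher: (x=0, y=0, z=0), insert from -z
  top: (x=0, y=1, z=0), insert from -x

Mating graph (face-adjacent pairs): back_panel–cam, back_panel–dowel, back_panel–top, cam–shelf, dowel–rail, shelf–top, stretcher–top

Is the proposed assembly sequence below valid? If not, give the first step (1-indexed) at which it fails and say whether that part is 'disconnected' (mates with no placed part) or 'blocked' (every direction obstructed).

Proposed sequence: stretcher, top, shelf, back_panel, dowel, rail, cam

1. stretcher@(0, 0, 0) [-z clear] — {stretcher}
2. top@(0, 1, 0) [-x clear] — {stretcher, top}
3. shelf@(0, 2, 0) [-x clear] — {shelf, stretcher, top}
4. back_panel@(1, 1, 0) [+x clear] — {back_panel, shelf, stretcher, top}
5. dowel@(2, 1, 0) [+x clear] — {back_panel, dowel, shelf, stretcher, top}
6. rail@(2, 0, 0) [-y clear] — {back_panel, dowel, rail, shelf, stretcher, top}
7. cam@(1, 2, 0) [-z clear] — {back_panel, cam, dowel, rail, shelf, stretcher, top}

Valid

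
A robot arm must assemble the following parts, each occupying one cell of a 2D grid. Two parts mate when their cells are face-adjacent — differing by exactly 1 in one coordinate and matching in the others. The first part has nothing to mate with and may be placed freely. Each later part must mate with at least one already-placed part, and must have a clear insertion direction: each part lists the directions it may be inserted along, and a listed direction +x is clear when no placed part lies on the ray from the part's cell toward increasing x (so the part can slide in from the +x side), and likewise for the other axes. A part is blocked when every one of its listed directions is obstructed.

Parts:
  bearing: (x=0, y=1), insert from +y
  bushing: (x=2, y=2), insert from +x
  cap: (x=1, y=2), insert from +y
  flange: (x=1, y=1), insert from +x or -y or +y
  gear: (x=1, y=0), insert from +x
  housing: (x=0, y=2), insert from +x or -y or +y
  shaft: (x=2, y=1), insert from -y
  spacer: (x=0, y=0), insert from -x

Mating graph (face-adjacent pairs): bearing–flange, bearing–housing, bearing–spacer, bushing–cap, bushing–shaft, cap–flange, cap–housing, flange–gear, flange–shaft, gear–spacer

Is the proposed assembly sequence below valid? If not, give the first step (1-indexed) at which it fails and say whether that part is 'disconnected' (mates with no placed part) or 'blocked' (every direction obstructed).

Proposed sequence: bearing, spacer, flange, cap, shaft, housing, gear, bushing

Valid

1. bearing@(0, 1) [+y clear] — {bearing}
2. spacer@(0, 0) [-x clear] — {bearing, spacer}
3. flange@(1, 1) [+x clear] — {bearing, flange, spacer}
4. cap@(1, 2) [+y clear] — {bearing, cap, flange, spacer}
5. shaft@(2, 1) [-y clear] — {bearing, cap, flange, shaft, spacer}
6. housing@(0, 2) [+y clear] — {bearing, cap, flange, housing, shaft, spacer}
7. gear@(1, 0) [+x clear] — {bearing, cap, flange, gear, housing, shaft, spacer}
8. bushing@(2, 2) [+x clear] — {bearing, bushing, cap, flange, gear, housing, shaft, spacer}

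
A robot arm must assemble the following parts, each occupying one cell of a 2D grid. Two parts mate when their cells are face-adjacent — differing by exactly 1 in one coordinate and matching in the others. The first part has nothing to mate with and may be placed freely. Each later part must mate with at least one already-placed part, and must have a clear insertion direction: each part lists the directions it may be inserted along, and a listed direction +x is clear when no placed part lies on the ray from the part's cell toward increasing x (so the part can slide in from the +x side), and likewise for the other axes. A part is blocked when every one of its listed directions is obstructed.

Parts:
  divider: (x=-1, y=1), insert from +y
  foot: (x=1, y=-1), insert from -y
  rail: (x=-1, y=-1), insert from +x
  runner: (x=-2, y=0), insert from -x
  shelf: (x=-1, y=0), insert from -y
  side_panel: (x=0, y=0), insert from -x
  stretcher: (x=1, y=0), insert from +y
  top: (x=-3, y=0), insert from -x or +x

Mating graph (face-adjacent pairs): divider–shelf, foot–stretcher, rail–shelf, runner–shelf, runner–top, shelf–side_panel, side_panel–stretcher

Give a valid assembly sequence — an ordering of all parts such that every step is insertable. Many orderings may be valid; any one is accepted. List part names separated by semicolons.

side_panel; stretcher; shelf; runner; divider; top; rail; foot

1. side_panel@(0, 0) [-x clear] — {side_panel}
2. stretcher@(1, 0) [+y clear] — {side_panel, stretcher}
3. shelf@(-1, 0) [-y clear] — {shelf, side_panel, stretcher}
4. runner@(-2, 0) [-x clear] — {runner, shelf, side_panel, stretcher}
5. divider@(-1, 1) [+y clear] — {divider, runner, shelf, side_panel, stretcher}
6. top@(-3, 0) [-x clear] — {divider, runner, shelf, side_panel, stretcher, top}
7. rail@(-1, -1) [+x clear] — {divider, rail, runner, shelf, side_panel, stretcher, top}
8. foot@(1, -1) [-y clear] — {divider, foot, rail, runner, shelf, side_panel, stretcher, top}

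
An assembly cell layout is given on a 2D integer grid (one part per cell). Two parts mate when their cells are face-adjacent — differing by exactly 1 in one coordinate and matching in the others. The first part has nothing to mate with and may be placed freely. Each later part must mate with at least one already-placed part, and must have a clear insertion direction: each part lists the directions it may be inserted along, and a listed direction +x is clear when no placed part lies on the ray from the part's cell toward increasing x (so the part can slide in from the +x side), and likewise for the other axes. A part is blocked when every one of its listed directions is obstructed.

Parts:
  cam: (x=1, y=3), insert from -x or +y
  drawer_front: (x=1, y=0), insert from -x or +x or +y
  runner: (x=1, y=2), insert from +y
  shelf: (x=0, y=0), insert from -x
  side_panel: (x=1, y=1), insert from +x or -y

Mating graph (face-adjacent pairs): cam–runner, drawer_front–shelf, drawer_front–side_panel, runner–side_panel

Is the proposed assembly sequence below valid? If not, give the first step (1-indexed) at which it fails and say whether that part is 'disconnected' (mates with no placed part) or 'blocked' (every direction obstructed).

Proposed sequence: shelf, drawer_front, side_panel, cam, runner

Invalid at step 4 (disconnected)

1. shelf@(0, 0) [-x clear] — {shelf}
2. drawer_front@(1, 0) [+x clear] — {drawer_front, shelf}
3. side_panel@(1, 1) [+x clear] — {drawer_front, shelf, side_panel}
4. cam@(1, 3) — no placed neighbour ⇒ disconnected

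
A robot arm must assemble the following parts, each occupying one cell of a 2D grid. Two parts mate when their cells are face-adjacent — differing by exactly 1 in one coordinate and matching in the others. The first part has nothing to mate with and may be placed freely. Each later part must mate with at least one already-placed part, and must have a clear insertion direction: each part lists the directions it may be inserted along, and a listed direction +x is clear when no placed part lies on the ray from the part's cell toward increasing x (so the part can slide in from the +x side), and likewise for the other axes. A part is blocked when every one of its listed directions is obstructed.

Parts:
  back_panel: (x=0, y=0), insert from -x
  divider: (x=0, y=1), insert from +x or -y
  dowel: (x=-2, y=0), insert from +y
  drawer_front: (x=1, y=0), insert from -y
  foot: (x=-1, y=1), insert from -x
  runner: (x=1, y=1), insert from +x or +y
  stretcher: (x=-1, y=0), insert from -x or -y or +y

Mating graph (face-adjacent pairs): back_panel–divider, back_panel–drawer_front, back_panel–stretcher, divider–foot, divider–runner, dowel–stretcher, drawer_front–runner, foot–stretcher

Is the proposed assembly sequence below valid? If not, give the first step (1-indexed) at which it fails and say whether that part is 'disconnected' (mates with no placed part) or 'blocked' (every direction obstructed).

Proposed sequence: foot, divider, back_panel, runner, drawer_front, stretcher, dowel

1. foot@(-1, 1) [-x clear] — {foot}
2. divider@(0, 1) [+x clear] — {divider, foot}
3. back_panel@(0, 0) [-x clear] — {back_panel, divider, foot}
4. runner@(1, 1) [+x clear] — {back_panel, divider, foot, runner}
5. drawer_front@(1, 0) [-y clear] — {back_panel, divider, drawer_front, foot, runner}
6. stretcher@(-1, 0) [-x clear] — {back_panel, divider, drawer_front, foot, runner, stretcher}
7. dowel@(-2, 0) [+y clear] — {back_panel, divider, dowel, drawer_front, foot, runner, stretcher}

Valid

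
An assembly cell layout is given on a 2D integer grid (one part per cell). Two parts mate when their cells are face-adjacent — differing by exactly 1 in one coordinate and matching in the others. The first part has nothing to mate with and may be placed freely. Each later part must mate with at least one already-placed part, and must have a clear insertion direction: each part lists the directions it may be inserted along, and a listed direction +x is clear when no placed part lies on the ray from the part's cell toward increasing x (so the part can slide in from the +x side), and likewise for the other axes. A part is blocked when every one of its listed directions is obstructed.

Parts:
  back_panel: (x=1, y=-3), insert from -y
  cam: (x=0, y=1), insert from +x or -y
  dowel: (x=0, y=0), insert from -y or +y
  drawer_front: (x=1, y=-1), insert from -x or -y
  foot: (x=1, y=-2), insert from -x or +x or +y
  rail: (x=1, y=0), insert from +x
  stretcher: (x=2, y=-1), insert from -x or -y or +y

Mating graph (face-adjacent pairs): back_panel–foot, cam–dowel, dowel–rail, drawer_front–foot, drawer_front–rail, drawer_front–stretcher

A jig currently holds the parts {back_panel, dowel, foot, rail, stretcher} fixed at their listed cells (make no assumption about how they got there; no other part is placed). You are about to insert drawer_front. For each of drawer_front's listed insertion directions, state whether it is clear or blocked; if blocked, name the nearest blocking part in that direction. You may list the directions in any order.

-x: ray from drawer_front(1, -1) has no placed part ⇒ clear
-y: nearest on ray is foot@(1, -2) ⇒ blocked

-x: clear; -y: blocked by foot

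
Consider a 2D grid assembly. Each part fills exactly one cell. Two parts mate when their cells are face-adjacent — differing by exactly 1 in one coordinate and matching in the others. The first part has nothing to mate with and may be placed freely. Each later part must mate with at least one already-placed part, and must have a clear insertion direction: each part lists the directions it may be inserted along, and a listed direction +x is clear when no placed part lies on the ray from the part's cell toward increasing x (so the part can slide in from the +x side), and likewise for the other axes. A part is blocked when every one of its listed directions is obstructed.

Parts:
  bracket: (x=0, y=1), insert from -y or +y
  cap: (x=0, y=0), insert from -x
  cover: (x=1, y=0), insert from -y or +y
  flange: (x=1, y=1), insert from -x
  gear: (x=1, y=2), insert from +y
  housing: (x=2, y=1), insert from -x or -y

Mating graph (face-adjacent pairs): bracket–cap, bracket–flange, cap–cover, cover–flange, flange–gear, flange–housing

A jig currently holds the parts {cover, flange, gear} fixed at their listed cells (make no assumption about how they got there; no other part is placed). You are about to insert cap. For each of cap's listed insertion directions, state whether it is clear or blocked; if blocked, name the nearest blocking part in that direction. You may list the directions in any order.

-x: ray from cap(0, 0) has no placed part ⇒ clear

-x: clear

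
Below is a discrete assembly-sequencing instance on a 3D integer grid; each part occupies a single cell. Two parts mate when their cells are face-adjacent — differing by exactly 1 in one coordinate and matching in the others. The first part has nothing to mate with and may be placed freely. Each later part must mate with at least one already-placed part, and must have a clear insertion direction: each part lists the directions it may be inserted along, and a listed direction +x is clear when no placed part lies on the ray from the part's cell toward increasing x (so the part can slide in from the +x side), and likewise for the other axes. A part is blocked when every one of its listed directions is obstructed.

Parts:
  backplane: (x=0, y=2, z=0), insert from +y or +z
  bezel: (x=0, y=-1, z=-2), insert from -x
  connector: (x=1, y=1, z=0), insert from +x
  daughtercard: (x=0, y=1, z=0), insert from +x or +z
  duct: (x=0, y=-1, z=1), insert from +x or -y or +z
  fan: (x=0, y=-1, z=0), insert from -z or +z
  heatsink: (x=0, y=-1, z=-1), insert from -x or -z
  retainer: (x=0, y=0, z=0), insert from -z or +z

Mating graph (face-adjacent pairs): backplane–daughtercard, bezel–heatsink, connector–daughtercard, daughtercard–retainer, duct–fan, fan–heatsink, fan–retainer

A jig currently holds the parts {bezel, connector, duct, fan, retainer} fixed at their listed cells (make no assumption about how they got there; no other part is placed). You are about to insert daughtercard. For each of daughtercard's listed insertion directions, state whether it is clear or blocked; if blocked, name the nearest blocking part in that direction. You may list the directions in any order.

+x: blocked by connector; +z: clear

+x: nearest on ray is connector@(1, 1, 0) ⇒ blocked
+z: ray from daughtercard(0, 1, 0) has no placed part ⇒ clear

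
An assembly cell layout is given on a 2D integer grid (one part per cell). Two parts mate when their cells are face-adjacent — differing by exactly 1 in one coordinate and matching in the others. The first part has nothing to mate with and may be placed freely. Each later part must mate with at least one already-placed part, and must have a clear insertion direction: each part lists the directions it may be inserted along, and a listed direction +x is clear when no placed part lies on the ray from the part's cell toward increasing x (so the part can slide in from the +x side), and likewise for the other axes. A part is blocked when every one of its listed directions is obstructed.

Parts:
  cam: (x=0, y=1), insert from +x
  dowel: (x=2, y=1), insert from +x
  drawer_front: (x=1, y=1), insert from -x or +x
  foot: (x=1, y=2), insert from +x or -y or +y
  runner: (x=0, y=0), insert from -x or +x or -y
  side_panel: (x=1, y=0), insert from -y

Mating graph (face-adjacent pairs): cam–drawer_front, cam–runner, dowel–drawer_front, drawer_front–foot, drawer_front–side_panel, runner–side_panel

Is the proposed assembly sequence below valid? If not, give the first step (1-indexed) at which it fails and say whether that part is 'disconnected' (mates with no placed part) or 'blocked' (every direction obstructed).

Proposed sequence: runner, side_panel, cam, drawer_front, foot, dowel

Valid

1. runner@(0, 0) [-x clear] — {runner}
2. side_panel@(1, 0) [-y clear] — {runner, side_panel}
3. cam@(0, 1) [+x clear] — {cam, runner, side_panel}
4. drawer_front@(1, 1) [+x clear] — {cam, drawer_front, runner, side_panel}
5. foot@(1, 2) [+x clear] — {cam, drawer_front, foot, runner, side_panel}
6. dowel@(2, 1) [+x clear] — {cam, dowel, drawer_front, foot, runner, side_panel}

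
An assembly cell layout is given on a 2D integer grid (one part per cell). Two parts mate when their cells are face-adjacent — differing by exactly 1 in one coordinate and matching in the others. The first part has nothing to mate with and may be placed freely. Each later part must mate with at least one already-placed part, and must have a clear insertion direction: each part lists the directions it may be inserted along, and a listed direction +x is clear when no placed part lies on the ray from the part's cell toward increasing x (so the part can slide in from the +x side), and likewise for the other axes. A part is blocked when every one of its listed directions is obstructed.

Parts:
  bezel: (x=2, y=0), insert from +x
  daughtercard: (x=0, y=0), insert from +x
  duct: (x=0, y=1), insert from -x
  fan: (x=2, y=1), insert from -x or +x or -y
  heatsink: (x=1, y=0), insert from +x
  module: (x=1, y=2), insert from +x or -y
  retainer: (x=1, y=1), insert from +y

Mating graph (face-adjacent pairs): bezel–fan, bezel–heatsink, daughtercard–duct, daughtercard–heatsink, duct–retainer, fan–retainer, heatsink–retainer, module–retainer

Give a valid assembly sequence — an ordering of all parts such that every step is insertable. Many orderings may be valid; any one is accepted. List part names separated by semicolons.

retainer; module; fan; duct; daughtercard; heatsink; bezel

1. retainer@(1, 1) [+y clear] — {retainer}
2. module@(1, 2) [+x clear] — {module, retainer}
3. fan@(2, 1) [+x clear] — {fan, module, retainer}
4. duct@(0, 1) [-x clear] — {duct, fan, module, retainer}
5. daughtercard@(0, 0) [+x clear] — {daughtercard, duct, fan, module, retainer}
6. heatsink@(1, 0) [+x clear] — {daughtercard, duct, fan, heatsink, module, retainer}
7. bezel@(2, 0) [+x clear] — {bezel, daughtercard, duct, fan, heatsink, module, retainer}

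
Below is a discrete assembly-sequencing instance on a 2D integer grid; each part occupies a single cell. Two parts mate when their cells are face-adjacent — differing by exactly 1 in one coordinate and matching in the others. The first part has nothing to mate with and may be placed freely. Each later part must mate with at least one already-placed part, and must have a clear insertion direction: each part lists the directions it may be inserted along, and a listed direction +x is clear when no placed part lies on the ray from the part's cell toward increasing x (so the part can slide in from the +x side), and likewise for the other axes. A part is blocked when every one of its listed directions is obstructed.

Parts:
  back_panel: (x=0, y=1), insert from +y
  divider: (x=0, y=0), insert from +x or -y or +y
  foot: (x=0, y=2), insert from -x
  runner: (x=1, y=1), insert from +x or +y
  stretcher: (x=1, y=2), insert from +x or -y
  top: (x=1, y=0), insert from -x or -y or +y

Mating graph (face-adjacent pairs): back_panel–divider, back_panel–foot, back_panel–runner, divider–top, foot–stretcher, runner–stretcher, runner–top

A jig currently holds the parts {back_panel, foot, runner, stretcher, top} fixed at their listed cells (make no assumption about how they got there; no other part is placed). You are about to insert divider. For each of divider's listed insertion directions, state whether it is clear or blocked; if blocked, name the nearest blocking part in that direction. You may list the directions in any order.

+x: blocked by top; +y: blocked by back_panel; -y: clear

+x: nearest on ray is top@(1, 0) ⇒ blocked
-y: ray from divider(0, 0) has no placed part ⇒ clear
+y: nearest on ray is back_panel@(0, 1) ⇒ blocked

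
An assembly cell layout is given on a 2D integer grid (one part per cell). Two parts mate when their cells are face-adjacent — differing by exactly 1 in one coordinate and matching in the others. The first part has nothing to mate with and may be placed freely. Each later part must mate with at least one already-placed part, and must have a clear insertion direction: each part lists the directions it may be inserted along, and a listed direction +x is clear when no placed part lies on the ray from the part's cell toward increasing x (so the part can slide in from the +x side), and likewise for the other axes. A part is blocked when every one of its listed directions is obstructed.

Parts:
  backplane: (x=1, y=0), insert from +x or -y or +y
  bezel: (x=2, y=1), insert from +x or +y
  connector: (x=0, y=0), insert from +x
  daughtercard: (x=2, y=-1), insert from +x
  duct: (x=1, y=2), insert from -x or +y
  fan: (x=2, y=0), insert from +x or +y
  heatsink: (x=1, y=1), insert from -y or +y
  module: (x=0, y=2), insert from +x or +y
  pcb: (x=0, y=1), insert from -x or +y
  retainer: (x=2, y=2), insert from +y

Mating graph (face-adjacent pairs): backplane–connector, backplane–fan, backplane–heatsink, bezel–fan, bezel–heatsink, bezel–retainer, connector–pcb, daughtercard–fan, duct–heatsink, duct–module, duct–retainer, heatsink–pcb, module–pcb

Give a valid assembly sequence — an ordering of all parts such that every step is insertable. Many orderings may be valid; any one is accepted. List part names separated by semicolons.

1. retainer@(2, 2) [+y clear] — {retainer}
2. duct@(1, 2) [-x clear] — {duct, retainer}
3. module@(0, 2) [+y clear] — {duct, module, retainer}
4. pcb@(0, 1) [-x clear] — {duct, module, pcb, retainer}
5. connector@(0, 0) [+x clear] — {connector, duct, module, pcb, retainer}
6. bezel@(2, 1) [+x clear] — {bezel, connector, duct, module, pcb, retainer}
7. heatsink@(1, 1) [-y clear] — {bezel, connector, duct, heatsink, module, pcb, retainer}
8. backplane@(1, 0) [+x clear] — {backplane, bezel, connector, duct, heatsink, module, pcb, retainer}
9. fan@(2, 0) [+x clear] — {backplane, bezel, connector, duct, fan, heatsink, module, pcb, retainer}
10. daughtercard@(2, -1) [+x clear] — {backplane, bezel, connector, daughtercard, duct, fan, heatsink, module, pcb, retainer}

retainer; duct; module; pcb; connector; bezel; heatsink; backplane; fan; daughtercard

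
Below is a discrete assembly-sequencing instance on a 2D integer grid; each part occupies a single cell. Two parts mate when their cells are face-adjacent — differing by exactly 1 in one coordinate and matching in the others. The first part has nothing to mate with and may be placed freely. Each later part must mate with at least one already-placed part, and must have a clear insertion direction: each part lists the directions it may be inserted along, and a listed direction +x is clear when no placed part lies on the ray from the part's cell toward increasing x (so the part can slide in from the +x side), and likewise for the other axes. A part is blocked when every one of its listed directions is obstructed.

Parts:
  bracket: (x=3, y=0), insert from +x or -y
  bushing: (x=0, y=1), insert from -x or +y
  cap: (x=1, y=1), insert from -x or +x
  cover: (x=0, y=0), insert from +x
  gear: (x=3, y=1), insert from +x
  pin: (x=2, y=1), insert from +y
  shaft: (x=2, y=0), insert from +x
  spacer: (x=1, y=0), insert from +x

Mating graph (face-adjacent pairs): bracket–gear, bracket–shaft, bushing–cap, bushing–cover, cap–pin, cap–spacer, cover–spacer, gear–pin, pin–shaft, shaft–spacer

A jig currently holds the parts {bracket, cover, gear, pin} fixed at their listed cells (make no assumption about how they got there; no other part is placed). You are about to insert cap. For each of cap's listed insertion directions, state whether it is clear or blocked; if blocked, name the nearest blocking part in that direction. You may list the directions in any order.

-x: ray from cap(1, 1) has no placed part ⇒ clear
+x: nearest on ray is pin@(2, 1) ⇒ blocked

+x: blocked by pin; -x: clear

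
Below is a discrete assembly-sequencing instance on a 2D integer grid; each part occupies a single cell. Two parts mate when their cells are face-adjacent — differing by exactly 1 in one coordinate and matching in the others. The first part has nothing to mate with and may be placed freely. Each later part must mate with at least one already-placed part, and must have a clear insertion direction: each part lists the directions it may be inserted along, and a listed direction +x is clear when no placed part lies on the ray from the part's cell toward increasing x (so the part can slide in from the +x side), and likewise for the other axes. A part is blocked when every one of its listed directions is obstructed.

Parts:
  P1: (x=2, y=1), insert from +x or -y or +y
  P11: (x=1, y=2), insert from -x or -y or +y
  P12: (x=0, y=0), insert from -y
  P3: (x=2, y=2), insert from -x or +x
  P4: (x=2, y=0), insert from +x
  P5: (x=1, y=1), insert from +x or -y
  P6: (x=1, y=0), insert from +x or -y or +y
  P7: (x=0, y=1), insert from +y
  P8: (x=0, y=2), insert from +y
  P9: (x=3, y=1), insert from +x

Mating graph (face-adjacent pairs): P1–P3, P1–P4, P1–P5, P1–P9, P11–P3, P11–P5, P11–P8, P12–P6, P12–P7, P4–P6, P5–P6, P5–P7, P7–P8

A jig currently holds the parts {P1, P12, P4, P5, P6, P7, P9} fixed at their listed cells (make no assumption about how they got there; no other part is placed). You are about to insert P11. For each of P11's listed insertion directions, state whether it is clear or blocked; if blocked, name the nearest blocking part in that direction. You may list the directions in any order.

+y: clear; -x: clear; -y: blocked by P5

-x: ray from P11(1, 2) has no placed part ⇒ clear
-y: nearest on ray is P5@(1, 1) ⇒ blocked
+y: ray from P11(1, 2) has no placed part ⇒ clear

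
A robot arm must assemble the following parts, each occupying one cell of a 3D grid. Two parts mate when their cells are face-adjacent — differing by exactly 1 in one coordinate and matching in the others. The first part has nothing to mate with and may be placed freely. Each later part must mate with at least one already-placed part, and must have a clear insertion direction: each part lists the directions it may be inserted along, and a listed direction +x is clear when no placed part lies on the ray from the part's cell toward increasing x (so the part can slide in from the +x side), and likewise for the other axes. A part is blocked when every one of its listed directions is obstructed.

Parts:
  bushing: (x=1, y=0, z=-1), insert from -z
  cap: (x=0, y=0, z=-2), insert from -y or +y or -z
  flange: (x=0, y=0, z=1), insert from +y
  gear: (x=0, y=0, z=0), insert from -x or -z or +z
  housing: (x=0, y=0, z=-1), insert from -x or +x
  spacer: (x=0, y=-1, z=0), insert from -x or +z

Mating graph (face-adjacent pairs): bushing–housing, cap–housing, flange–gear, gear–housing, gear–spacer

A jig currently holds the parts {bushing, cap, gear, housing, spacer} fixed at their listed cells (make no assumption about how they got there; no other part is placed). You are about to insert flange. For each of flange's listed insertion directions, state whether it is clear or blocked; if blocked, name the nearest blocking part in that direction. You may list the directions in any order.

+y: clear

+y: ray from flange(0, 0, 1) has no placed part ⇒ clear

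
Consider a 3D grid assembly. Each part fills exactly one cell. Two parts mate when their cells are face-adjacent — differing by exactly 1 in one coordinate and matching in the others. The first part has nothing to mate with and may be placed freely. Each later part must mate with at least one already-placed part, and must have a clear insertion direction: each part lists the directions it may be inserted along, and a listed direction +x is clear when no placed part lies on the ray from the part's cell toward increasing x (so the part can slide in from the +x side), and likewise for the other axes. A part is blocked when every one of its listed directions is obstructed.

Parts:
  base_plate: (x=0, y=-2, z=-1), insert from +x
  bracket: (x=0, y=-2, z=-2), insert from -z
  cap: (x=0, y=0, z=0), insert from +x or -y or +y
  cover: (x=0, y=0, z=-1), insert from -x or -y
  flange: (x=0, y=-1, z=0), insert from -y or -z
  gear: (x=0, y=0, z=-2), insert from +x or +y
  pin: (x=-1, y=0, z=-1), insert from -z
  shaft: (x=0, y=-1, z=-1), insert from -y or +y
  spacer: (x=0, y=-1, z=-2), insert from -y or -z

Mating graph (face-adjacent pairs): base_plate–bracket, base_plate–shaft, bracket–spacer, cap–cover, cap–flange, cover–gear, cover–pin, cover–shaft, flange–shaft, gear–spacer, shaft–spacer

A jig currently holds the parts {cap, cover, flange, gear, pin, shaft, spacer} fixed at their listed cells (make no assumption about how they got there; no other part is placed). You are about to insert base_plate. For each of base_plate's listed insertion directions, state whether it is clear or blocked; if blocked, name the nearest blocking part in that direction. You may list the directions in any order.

+x: clear

+x: ray from base_plate(0, -2, -1) has no placed part ⇒ clear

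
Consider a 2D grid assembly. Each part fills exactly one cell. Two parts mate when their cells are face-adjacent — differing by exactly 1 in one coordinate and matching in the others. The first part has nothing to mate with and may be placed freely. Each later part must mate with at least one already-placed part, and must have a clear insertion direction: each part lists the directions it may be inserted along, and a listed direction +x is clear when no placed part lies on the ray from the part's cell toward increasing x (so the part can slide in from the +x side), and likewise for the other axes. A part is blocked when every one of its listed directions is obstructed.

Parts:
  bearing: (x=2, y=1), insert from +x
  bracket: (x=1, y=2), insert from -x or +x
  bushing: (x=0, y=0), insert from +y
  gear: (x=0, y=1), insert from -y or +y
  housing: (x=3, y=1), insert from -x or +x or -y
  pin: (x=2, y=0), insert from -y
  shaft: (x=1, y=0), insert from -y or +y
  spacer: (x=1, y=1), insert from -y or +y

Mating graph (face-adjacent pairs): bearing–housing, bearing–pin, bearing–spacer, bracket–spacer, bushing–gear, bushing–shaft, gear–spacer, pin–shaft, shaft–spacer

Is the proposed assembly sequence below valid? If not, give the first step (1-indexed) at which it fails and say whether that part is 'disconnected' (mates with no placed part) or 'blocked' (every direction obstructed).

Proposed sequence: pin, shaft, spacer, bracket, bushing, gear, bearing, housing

1. pin@(2, 0) [-y clear] — {pin}
2. shaft@(1, 0) [-y clear] — {pin, shaft}
3. spacer@(1, 1) [+y clear] — {pin, shaft, spacer}
4. bracket@(1, 2) [-x clear] — {bracket, pin, shaft, spacer}
5. bushing@(0, 0) [+y clear] — {bracket, bushing, pin, shaft, spacer}
6. gear@(0, 1) [+y clear] — {bracket, bushing, gear, pin, shaft, spacer}
7. bearing@(2, 1) [+x clear] — {bearing, bracket, bushing, gear, pin, shaft, spacer}
8. housing@(3, 1) [+x clear] — {bearing, bracket, bushing, gear, housing, pin, shaft, spacer}

Valid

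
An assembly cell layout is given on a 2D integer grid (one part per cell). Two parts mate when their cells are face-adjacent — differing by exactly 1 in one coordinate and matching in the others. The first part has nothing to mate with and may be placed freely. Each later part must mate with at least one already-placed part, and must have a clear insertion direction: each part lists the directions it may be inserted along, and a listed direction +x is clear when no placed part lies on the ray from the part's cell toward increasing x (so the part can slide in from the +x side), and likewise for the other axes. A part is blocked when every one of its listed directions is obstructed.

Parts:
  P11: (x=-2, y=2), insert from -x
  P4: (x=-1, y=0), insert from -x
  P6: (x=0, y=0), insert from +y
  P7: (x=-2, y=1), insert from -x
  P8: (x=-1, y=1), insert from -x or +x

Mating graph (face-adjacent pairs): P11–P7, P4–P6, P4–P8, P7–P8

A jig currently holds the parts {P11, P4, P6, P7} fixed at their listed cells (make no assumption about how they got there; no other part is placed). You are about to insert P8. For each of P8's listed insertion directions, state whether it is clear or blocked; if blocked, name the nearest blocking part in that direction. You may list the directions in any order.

+x: clear; -x: blocked by P7

-x: nearest on ray is P7@(-2, 1) ⇒ blocked
+x: ray from P8(-1, 1) has no placed part ⇒ clear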